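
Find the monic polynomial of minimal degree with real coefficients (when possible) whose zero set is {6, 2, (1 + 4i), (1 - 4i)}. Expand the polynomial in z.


The polynomial is p(z) = ∏_{α ∈ S} (z − α), where S = {6, 2, (1 + 4i), (1 - 4i)}.
Expanding the product yields: p(z) = z^4 -10·z^3 + 45·z^2 -160·z + 204.
Note conjugate pairs combine to real quadratics: (z − (1+4i))(z − (1−4i)) = z² − 2z + 17.
The resulting polynomial has degree 4 and real coefficients as required.

p(z) = z^4 -10·z^3 + 45·z^2 -160·z + 204.


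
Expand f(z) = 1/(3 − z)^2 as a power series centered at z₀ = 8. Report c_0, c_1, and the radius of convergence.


Let w = z − z₀, so z = z₀ + w.
Then 3 − z = 3 − (z₀ + w) = (3 − z₀) − w = -5 − w.
f(z) = 1/(-5 − w)^2 = (1/(-5)^2) · (1 − w/(-5))^{−2}.
By the binomial series (1−u)^{−2} = Σ_{n≥0} C(n+1, 1) u^n for |u|<1, with u = w/(-5):
  c_n = C(n+1, 1) / (-5)^(n+2).
  c_0 = 1/(-5)^2 = 1/25.
  c_1 = 2/(-5)^3 = -2/125.
The series is valid for |w/d| < 1, i.e. |z − z₀| < |d|.
Radius of convergence: R = |3 − z₀| = |-5| = 5 (distance from z₀ to the singularity z = 3).

c_0 = 1/25, c_1 = -2/125; R = 5.


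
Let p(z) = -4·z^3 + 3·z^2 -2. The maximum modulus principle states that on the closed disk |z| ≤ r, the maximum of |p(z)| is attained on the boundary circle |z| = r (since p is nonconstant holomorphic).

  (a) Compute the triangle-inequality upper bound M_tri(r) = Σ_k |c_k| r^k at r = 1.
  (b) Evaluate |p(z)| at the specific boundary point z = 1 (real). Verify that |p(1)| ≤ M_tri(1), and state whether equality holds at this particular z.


Coefficients: c_0 = -2, c_1 = 0, c_2 = 3, c_3 = -4. Radius r = 1.
Part (a). Triangle bound: M_tri(r) = Σ_k |c_k| r^k
  = |-2|·1^0 + |0|·1^1 + |3|·1^2 + |-4|·1^3
  = 2 + 0 + 3 + 4 = 9.
This bounds M(r) := max_{|z|=r} |p(z)| from above; equality holds iff all terms c_k z^k can be made to align in phase at a single z on |z|=r.
Part (b). At z = 1 (real, on the circle |z| = r):
  p(1) = (-2)·1^0 + (0)·1^1 + (3)·1^2 + (-4)·1^3 = -3.
  |p(1)| = 3.
Check: |p(1)| = 3 ≤ 9 = M_tri(1). ✓ Equality does not hold at z = 1 (the coefficients have mixed signs, so the terms do not all align in phase there).

M_tri(1) = 9; |p(1)| = 3; equality at z=1: no.


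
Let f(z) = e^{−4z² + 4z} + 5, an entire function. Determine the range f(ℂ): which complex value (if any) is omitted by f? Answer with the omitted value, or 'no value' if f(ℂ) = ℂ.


Little Picard bounds the complement of f(ℂ) to at most one point.
The exponent g(z) = −4z² + 4z is a nonconstant polynomial, hence surjective onto ℂ. So e^{g(z)} takes every value in {e^w : w ∈ ℂ} = ℂ ∖ {0}. Adding 5 shifts the range to ℂ ∖ {5}. f omits exactly 5.

Omitted value: 5.


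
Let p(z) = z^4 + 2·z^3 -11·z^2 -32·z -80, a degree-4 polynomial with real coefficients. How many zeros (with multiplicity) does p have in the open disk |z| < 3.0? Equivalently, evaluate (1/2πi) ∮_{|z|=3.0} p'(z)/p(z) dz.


The zeros of p are: 4, (-1 + 2i), (-1 - 2i), -4.
Their magnitudes are: 4, 2.236, 2.236, 4.
Zeros with |z| < R = 3.0: (-1 + 2i), (-1 - 2i).
Count = 2.
By the argument principle, (1/2πi) ∮_{|z|=R} p'(z)/p(z) dz equals exactly this count.

Number of zeros inside |z| < 3.0: 2.


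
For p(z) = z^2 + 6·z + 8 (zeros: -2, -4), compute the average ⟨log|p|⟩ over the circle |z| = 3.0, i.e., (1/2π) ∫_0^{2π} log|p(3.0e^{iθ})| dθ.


Zeros: -4, -2; r = 3.0.
Inside |z| < r: -2. Outside (|z| ≥ r): -4.
p(0) = 8, so log|p(0)| = log(8) = 2.0794.
Apply Jensen: I(r) = log|p(0)| + Σ_k log(r/|z_k|), summed over zeros inside |z| < r.
  log(r/|z_k|) for z_k = -2: log(3.0/2) = 0.4055
  Outside zeros (-4) contribute nothing to the Jensen sum.
Sum over inside zeros: 0.4055.
I(r) = log|p(0)| + (inside sum) = 2.0794 + 0.4055 = 2.4849.
Note: since some zeros are outside |z| ≤ r, the simplified n·log(r) form does NOT apply — only the inside zeros contribute.

I(r) ≈ 2.4849.


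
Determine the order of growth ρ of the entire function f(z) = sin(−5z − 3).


sin(w) is a linear combination of e^{iw} and e^{−iw} (or e^w, e^{−w} in the hyperbolic case), so |sin(w)| ≤ e^{|w|}. With w = −5z − 3, |w| ≤ 5|z| + 3 = 5r + 3 on |z| = r, giving M(r) ≤ e^{5r + 3}, so ρ ≤ 1. On a suitable ray (z = it for sin/cos; z = t for sinh/cosh, t real → ∞), |sin(−5z − 3)| grows like e^{5|t|}/2, so ρ ≥ 1. Hence ρ = 1.
Therefore ρ = 1.

Order ρ = 1.


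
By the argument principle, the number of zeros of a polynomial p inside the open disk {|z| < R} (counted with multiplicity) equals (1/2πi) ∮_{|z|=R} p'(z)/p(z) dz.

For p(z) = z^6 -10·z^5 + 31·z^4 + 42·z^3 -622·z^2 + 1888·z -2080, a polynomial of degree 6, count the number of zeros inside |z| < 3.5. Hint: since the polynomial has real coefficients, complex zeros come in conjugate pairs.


The zeros of p are: 4, -4, (3 + 1i), (3 - 1i), (2 + 3i), (2 - 3i).
Their magnitudes are: 4, 4, 3.162, 3.162, 3.606, 3.606.
Zeros with |z| < R = 3.5: (3 + 1i), (3 - 1i).
Count = 2.
By the argument principle, (1/2πi) ∮_{|z|=R} p'(z)/p(z) dz equals exactly this count.

Number of zeros inside |z| < 3.5: 2.


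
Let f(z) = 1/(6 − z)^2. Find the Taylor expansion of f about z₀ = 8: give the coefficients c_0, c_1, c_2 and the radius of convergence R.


Let w = z − z₀, so z = z₀ + w.
Then 6 − z = 6 − (z₀ + w) = (6 − z₀) − w = -2 − w.
f(z) = 1/(-2 − w)^2 = (1/(-2)^2) · (1 − w/(-2))^{−2}.
By the binomial series (1−u)^{−2} = Σ_{n≥0} C(n+1, 1) u^n for |u|<1, with u = w/(-2):
  c_n = C(n+1, 1) / (-2)^(n+2).
  c_0 = 1/(-2)^2 = 1/4.
  c_1 = 2/(-2)^3 = -1/4.
  c_2 = 3/(-2)^4 = 3/16.
The series is valid for |w/d| < 1, i.e. |z − z₀| < |d|.
Radius of convergence: R = |6 − z₀| = |-2| = 2 (distance from z₀ to the singularity z = 6).

c_0 = 1/4, c_1 = -1/4, c_2 = 3/16; R = 2.


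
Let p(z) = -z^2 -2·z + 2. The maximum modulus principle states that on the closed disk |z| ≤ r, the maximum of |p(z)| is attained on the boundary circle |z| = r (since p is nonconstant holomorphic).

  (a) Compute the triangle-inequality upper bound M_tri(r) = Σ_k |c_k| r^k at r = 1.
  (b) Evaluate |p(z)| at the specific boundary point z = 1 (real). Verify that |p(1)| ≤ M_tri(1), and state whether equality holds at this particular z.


Coefficients: c_0 = 2, c_1 = -2, c_2 = -1. Radius r = 1.
Part (a). Triangle bound: M_tri(r) = Σ_k |c_k| r^k
  = |2|·1^0 + |-2|·1^1 + |-1|·1^2
  = 2 + 2 + 1 = 5.
This bounds M(r) := max_{|z|=r} |p(z)| from above; equality holds iff all terms c_k z^k can be made to align in phase at a single z on |z|=r.
Part (b). At z = 1 (real, on the circle |z| = r):
  p(1) = (2)·1^0 + (-2)·1^1 + (-1)·1^2 = -1.
  |p(1)| = 1.
Check: |p(1)| = 1 ≤ 5 = M_tri(1). ✓ Equality does not hold at z = 1 (the coefficients have mixed signs, so the terms do not all align in phase there).

M_tri(1) = 5; |p(1)| = 1; equality at z=1: no.


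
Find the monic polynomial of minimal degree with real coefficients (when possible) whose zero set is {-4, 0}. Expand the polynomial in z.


The polynomial is p(z) = ∏_{α ∈ S} (z − α), where S = {-4, 0}.
Expanding the product yields: p(z) = z^2 + 4·z.
The resulting polynomial has degree 2 and real coefficients as required.

p(z) = z^2 + 4·z.


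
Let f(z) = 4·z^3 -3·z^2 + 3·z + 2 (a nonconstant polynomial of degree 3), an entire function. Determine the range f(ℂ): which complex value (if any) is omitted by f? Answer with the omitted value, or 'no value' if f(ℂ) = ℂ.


Little Picard bounds the complement of f(ℂ) to at most one point.
For every w ∈ ℂ, the equation p(z) − w = 0 is a nonconstant polynomial in z and hence has at least one root by the fundamental theorem of algebra. So p is surjective onto ℂ, omitting no value.

Omitted value: no value.


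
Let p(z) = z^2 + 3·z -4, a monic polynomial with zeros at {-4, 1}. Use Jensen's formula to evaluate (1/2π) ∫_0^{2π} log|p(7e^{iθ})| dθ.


Zeros: -4, 1; r = 7.
Inside |z| < r: -4, 1. Outside (|z| ≥ r): ∅.
p(0) = -4, so log|p(0)| = log(4) = 1.3863.
Apply Jensen: I(r) = log|p(0)| + Σ_k log(r/|z_k|), summed over zeros inside |z| < r.
  log(r/|z_k|) for z_k = -4: log(7/4) = 0.5596
  log(r/|z_k|) for z_k = 1: log(7/1) = 1.9459
Sum over inside zeros: 2.5055.
I(r) = log|p(0)| + (inside sum) = 1.3863 + 2.5055 = 3.8918.
Closed form (all zeros inside, monic): I(r) = n·log(r) = 2·log(7) = 3.8918. ✓

I(r) ≈ 3.8918.


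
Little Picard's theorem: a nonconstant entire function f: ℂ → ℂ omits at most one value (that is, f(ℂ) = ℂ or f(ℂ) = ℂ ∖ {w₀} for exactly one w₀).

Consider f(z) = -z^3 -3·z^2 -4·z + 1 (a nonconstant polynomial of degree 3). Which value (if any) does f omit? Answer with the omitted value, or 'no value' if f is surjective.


Little Picard bounds the complement of f(ℂ) to at most one point.
For every w ∈ ℂ, the equation p(z) − w = 0 is a nonconstant polynomial in z and hence has at least one root by the fundamental theorem of algebra. So p is surjective onto ℂ, omitting no value.

Omitted value: no value.


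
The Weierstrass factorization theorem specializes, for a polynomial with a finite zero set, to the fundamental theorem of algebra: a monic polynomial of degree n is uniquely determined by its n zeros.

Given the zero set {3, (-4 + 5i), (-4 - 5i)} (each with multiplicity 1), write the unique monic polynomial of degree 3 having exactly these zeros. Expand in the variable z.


The polynomial is p(z) = ∏_{α ∈ S} (z − α), where S = {3, (-4 + 5i), (-4 - 5i)}.
Expanding the product yields: p(z) = z^3 + 5·z^2 + 17·z -123.
Note conjugate pairs combine to real quadratics: (z − (-4+5i))(z − (-4−5i)) = z² + 8z + 41.
The resulting polynomial has degree 3 and real coefficients as required.

p(z) = z^3 + 5·z^2 + 17·z -123.


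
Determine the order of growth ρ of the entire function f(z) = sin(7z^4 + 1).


Write sin(w) = (e^{iw} ± e^{−iw})/(2 or 2i), so |sin(w)| ≤ e^{|w|}. With w = 7z^4 + 1, |w| ≤ 7r^4 + 1 on |z|=r, giving M(r) ≤ e^{7r^4 + 1} and ρ ≤ 4. For the lower bound, choose z on |z|=r with 7z^4 purely imaginary of modulus 7r^4; then |sin(7z^4 + 1)| grows like e^{7r^4}/2, so ρ ≥ 4. Hence ρ = 4.
Therefore ρ = 4.

Order ρ = 4.


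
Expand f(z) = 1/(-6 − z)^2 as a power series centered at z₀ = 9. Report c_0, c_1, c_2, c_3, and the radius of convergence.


Let w = z − z₀, so z = z₀ + w.
Then -6 − z = -6 − (z₀ + w) = (-6 − z₀) − w = -15 − w.
f(z) = 1/(-15 − w)^2 = (1/(-15)^2) · (1 − w/(-15))^{−2}.
By the binomial series (1−u)^{−2} = Σ_{n≥0} C(n+1, 1) u^n for |u|<1, with u = w/(-15):
  c_n = C(n+1, 1) / (-15)^(n+2).
  c_0 = 1/(-15)^2 = 1/225.
  c_1 = 2/(-15)^3 = -2/3375.
  c_2 = 3/(-15)^4 = 1/16875.
  c_3 = 4/(-15)^5 = -4/759375.
The series is valid for |w/d| < 1, i.e. |z − z₀| < |d|.
Radius of convergence: R = |-6 − z₀| = |-15| = 15 (distance from z₀ to the singularity z = -6).

c_0 = 1/225, c_1 = -2/3375, c_2 = 1/16875, c_3 = -4/759375; R = 15.


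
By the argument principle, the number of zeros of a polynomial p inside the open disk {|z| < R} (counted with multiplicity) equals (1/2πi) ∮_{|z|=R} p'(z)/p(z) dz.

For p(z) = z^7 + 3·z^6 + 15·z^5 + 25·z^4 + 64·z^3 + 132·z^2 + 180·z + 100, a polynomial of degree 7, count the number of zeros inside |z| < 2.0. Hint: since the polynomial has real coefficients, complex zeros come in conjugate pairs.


The zeros of p are: (-1 + 3i), (-1 - 3i), -1, (-1 + 1i), (-1 - 1i), (1 + 2i), (1 - 2i).
Their magnitudes are: 3.162, 3.162, 1, 1.414, 1.414, 2.236, 2.236.
Zeros with |z| < R = 2.0: -1, (-1 + 1i), (-1 - 1i).
Count = 3.
By the argument principle, (1/2πi) ∮_{|z|=R} p'(z)/p(z) dz equals exactly this count.

Number of zeros inside |z| < 2.0: 3.


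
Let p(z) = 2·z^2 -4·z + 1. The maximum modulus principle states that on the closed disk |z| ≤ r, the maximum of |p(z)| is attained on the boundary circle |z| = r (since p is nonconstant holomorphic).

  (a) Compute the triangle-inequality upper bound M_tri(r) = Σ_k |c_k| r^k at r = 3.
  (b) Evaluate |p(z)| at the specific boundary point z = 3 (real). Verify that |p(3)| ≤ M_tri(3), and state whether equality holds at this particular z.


Coefficients: c_0 = 1, c_1 = -4, c_2 = 2. Radius r = 3.
Part (a). Triangle bound: M_tri(r) = Σ_k |c_k| r^k
  = |1|·3^0 + |-4|·3^1 + |2|·3^2
  = 1 + 12 + 18 = 31.
This bounds M(r) := max_{|z|=r} |p(z)| from above; equality holds iff all terms c_k z^k can be made to align in phase at a single z on |z|=r.
Part (b). At z = 3 (real, on the circle |z| = r):
  p(3) = (1)·3^0 + (-4)·3^1 + (2)·3^2 = 7.
  |p(3)| = 7.
Check: |p(3)| = 7 ≤ 31 = M_tri(3). ✓ Equality does not hold at z = 3 (the coefficients have mixed signs, so the terms do not all align in phase there).

M_tri(3) = 31; |p(3)| = 7; equality at z=3: no.


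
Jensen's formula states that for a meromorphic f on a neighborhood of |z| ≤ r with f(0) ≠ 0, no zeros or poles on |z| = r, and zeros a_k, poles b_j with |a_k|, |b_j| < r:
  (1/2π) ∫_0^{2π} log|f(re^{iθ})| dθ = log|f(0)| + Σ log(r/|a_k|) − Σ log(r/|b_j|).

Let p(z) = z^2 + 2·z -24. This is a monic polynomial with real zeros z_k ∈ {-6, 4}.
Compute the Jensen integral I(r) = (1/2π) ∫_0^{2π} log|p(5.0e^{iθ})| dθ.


Zeros: -6, 4; r = 5.0.
Inside |z| < r: 4. Outside (|z| ≥ r): -6.
p(0) = -24, so log|p(0)| = log(24) = 3.1781.
Apply Jensen: I(r) = log|p(0)| + Σ_k log(r/|z_k|), summed over zeros inside |z| < r.
  log(r/|z_k|) for z_k = 4: log(5.0/4) = 0.2231
  Outside zeros (-6) contribute nothing to the Jensen sum.
Sum over inside zeros: 0.2231.
I(r) = log|p(0)| + (inside sum) = 3.1781 + 0.2231 = 3.4012.
Note: since some zeros are outside |z| ≤ r, the simplified n·log(r) form does NOT apply — only the inside zeros contribute.

I(r) ≈ 3.4012.


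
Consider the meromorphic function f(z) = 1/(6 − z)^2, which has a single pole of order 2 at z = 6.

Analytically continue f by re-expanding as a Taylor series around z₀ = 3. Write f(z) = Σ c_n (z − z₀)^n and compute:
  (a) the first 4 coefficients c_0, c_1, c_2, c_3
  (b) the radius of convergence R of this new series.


Let w = z − z₀, so z = z₀ + w.
Then 6 − z = 6 − (z₀ + w) = (6 − z₀) − w = 3 − w.
f(z) = 1/(3 − w)^2 = (1/(3)^2) · (1 − w/(3))^{−2}.
By the binomial series (1−u)^{−2} = Σ_{n≥0} C(n+1, 1) u^n for |u|<1, with u = w/(3):
  c_n = C(n+1, 1) / (3)^(n+2).
  c_0 = 1/(3)^2 = 1/9.
  c_1 = 2/(3)^3 = 2/27.
  c_2 = 3/(3)^4 = 1/27.
  c_3 = 4/(3)^5 = 4/243.
The series is valid for |w/d| < 1, i.e. |z − z₀| < |d|.
Radius of convergence: R = |6 − z₀| = |3| = 3 (distance from z₀ to the singularity z = 6).

c_0 = 1/9, c_1 = 2/27, c_2 = 1/27, c_3 = 4/243; R = 3.


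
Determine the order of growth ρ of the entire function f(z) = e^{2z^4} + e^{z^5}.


Each summand is entire of order 4 and 5 respectively (as in the single-exponential case). The order of a sum is at most the max of the orders, so ρ ≤ 5. For the lower bound: on |z|=r choose arg z so that 1z^5 is real positive; then |e^{1z^5}| = e^{1r^5} while |e^{2z^4}| ≤ e^{2r^4} = o(e^{1r^5}). So |f| ≥ e^{1r^5}(1 − o(1)) and ρ ≥ 5. Hence ρ = max(4, 5) = 5.
Therefore ρ = 5.

Order ρ = 5.


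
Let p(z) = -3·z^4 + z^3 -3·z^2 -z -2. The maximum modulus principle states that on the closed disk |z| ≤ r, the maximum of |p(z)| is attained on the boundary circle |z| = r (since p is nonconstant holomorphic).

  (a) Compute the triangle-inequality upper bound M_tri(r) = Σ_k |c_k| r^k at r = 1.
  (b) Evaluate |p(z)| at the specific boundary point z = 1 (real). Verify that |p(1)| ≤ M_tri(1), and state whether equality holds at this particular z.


Coefficients: c_0 = -2, c_1 = -1, c_2 = -3, c_3 = 1, c_4 = -3. Radius r = 1.
Part (a). Triangle bound: M_tri(r) = Σ_k |c_k| r^k
  = |-2|·1^0 + |-1|·1^1 + |-3|·1^2 + |1|·1^3 + |-3|·1^4
  = 2 + 1 + 3 + 1 + 3 = 10.
This bounds M(r) := max_{|z|=r} |p(z)| from above; equality holds iff all terms c_k z^k can be made to align in phase at a single z on |z|=r.
Part (b). At z = 1 (real, on the circle |z| = r):
  p(1) = (-2)·1^0 + (-1)·1^1 + (-3)·1^2 + (1)·1^3 + (-3)·1^4 = -8.
  |p(1)| = 8.
Check: |p(1)| = 8 ≤ 10 = M_tri(1). ✓ Equality does not hold at z = 1 (the coefficients have mixed signs, so the terms do not all align in phase there).

M_tri(1) = 10; |p(1)| = 8; equality at z=1: no.


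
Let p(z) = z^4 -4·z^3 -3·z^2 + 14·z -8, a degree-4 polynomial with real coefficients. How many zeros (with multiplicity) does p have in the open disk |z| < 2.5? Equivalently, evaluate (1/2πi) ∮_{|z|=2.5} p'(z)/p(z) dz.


The zeros of p are: 1, 4, 1, -2.
Their magnitudes are: 1, 4, 1, 2.
Zeros with |z| < R = 2.5: 1, 1, -2.
Count = 3.
By the argument principle, (1/2πi) ∮_{|z|=R} p'(z)/p(z) dz equals exactly this count.

Number of zeros inside |z| < 2.5: 3.


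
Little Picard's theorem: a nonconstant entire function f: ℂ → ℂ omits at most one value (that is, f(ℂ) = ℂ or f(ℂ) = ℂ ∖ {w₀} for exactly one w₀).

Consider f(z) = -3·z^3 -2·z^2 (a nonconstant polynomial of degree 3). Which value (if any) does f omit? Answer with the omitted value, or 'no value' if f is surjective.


Little Picard bounds the complement of f(ℂ) to at most one point.
For every w ∈ ℂ, the equation p(z) − w = 0 is a nonconstant polynomial in z and hence has at least one root by the fundamental theorem of algebra. So p is surjective onto ℂ, omitting no value.

Omitted value: no value.


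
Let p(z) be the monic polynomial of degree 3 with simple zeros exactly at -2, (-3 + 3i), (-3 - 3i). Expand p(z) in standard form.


The polynomial is p(z) = ∏_{α ∈ S} (z − α), where S = {-2, (-3 + 3i), (-3 - 3i)}.
Expanding the product yields: p(z) = z^3 + 8·z^2 + 30·z + 36.
Note conjugate pairs combine to real quadratics: (z − (-3+3i))(z − (-3−3i)) = z² + 6z + 18.
The resulting polynomial has degree 3 and real coefficients as required.

p(z) = z^3 + 8·z^2 + 30·z + 36.


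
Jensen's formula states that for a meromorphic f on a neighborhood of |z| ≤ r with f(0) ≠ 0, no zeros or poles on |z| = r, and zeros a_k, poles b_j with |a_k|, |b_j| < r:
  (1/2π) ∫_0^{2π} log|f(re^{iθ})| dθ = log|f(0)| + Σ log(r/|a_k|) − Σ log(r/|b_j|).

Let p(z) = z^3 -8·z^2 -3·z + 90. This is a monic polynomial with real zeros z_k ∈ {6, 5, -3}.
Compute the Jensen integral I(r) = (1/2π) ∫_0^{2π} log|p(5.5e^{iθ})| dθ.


Zeros: -3, 5, 6; r = 5.5.
Inside |z| < r: -3, 5. Outside (|z| ≥ r): 6.
p(0) = 90, so log|p(0)| = log(90) = 4.4998.
Apply Jensen: I(r) = log|p(0)| + Σ_k log(r/|z_k|), summed over zeros inside |z| < r.
  log(r/|z_k|) for z_k = 5: log(5.5/5) = 0.0953
  log(r/|z_k|) for z_k = -3: log(5.5/3) = 0.6061
  Outside zeros (6) contribute nothing to the Jensen sum.
Sum over inside zeros: 0.7014.
I(r) = log|p(0)| + (inside sum) = 4.4998 + 0.7014 = 5.2013.
Note: since some zeros are outside |z| ≤ r, the simplified n·log(r) form does NOT apply — only the inside zeros contribute.

I(r) ≈ 5.2013.


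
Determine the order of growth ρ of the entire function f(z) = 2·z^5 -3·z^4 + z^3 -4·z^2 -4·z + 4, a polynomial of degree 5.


|f(z)| ≤ Σ|c_k|·r^k = O(r^5) as r → ∞. Polynomial growth is O(e^{r^ε}) for every ε > 0 (since r^5/e^{r^ε} → 0), so ρ ≤ ε for all ε > 0, i.e. ρ = 0. Every nonconstant polynomial has order 0.
Therefore ρ = 0.

Order ρ = 0.


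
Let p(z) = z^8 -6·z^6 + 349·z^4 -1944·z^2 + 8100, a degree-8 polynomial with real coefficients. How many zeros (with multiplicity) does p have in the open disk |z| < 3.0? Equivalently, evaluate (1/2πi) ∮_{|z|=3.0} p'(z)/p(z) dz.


The zeros of p are: (2 + 1i), (2 - 1i), (-2 + 1i), (-2 - 1i), (3 + 3i), (3 - 3i), (-3 + 3i), (-3 - 3i).
Their magnitudes are: 2.236, 2.236, 2.236, 2.236, 4.243, 4.243, 4.243, 4.243.
Zeros with |z| < R = 3.0: (2 + 1i), (2 - 1i), (-2 + 1i), (-2 - 1i).
Count = 4.
By the argument principle, (1/2πi) ∮_{|z|=R} p'(z)/p(z) dz equals exactly this count.

Number of zeros inside |z| < 3.0: 4.


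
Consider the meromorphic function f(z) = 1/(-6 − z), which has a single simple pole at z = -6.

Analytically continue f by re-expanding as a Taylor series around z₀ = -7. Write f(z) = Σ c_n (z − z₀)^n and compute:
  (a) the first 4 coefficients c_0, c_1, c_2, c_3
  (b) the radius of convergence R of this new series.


Let w = z − z₀, so z = z₀ + w.
Then -6 − z = -6 − (z₀ + w) = (-6 − z₀) − w = 1 − w.
f(z) = 1/(1 − w) = (1/(1)) · 1/(1 − w/(1)) = Σ_{n≥0} w^n / (1)^(n+1).
So c_n = 1/(1)^(n+1):
  c_0 = 1/(1)^1 = 1.
  c_1 = 1/(1)^2 = 1.
  c_2 = 1/(1)^3 = 1.
  c_3 = 1/(1)^4 = 1.
The series is valid for |w/d| < 1, i.e. |z − z₀| < |d|.
Radius of convergence: R = |-6 − z₀| = |1| = 1 (distance from z₀ to the singularity z = -6).

c_0 = 1, c_1 = 1, c_2 = 1, c_3 = 1; R = 1.


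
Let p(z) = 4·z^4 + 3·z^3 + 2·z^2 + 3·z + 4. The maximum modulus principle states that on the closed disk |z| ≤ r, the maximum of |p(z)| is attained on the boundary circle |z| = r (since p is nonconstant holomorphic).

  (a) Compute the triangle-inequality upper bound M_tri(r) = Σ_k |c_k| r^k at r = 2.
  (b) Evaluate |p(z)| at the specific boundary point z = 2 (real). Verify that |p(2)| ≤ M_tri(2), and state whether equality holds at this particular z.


Coefficients: c_0 = 4, c_1 = 3, c_2 = 2, c_3 = 3, c_4 = 4. Radius r = 2.
Part (a). Triangle bound: M_tri(r) = Σ_k |c_k| r^k
  = |4|·2^0 + |3|·2^1 + |2|·2^2 + |3|·2^3 + |4|·2^4
  = 4 + 6 + 8 + 24 + 64 = 106.
This bounds M(r) := max_{|z|=r} |p(z)| from above; equality holds iff all terms c_k z^k can be made to align in phase at a single z on |z|=r.
Part (b). At z = 2 (real, on the circle |z| = r):
  p(2) = (4)·2^0 + (3)·2^1 + (2)·2^2 + (3)·2^3 + (4)·2^4 = 106.
  |p(2)| = 106.
Since all nonzero coefficients share the same sign, |p(2)| = 106 = M_tri(2); the triangle bound is attained at z = 2, so in fact M(r) = 106.

M_tri(2) = 106; |p(2)| = 106; equality at z=2: yes.


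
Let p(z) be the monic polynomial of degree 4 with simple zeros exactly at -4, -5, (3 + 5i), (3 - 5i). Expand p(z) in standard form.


The polynomial is p(z) = ∏_{α ∈ S} (z − α), where S = {-4, -5, (3 + 5i), (3 - 5i)}.
Expanding the product yields: p(z) = z^4 + 3·z^3 + 186·z + 680.
Note conjugate pairs combine to real quadratics: (z − (3+5i))(z − (3−5i)) = z² − 6z + 34.
The resulting polynomial has degree 4 and real coefficients as required.

p(z) = z^4 + 3·z^3 + 186·z + 680.


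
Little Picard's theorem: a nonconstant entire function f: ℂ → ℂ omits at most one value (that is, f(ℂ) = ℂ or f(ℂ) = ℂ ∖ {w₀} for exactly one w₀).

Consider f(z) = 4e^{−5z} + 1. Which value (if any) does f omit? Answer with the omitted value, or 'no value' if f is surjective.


Little Picard bounds the complement of f(ℂ) to at most one point.
e^{−5z} is never zero on ℂ, so 4·e^{−5z} takes every value in ℂ ∖ {0}. Adding 1 shifts the range to ℂ ∖ {1}. Thus f omits exactly the value 1.

Omitted value: 1.


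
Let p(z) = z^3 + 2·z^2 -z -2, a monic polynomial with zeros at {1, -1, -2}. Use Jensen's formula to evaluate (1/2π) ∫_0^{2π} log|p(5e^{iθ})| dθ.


Zeros: -2, -1, 1; r = 5.
Inside |z| < r: -2, -1, 1. Outside (|z| ≥ r): ∅.
p(0) = -2, so log|p(0)| = log(2) = 0.6931.
Apply Jensen: I(r) = log|p(0)| + Σ_k log(r/|z_k|), summed over zeros inside |z| < r.
  log(r/|z_k|) for z_k = 1: log(5/1) = 1.6094
  log(r/|z_k|) for z_k = -1: log(5/1) = 1.6094
  log(r/|z_k|) for z_k = -2: log(5/2) = 0.9163
Sum over inside zeros: 4.1352.
I(r) = log|p(0)| + (inside sum) = 0.6931 + 4.1352 = 4.8283.
Closed form (all zeros inside, monic): I(r) = n·log(r) = 3·log(5) = 4.8283. ✓

I(r) ≈ 4.8283.


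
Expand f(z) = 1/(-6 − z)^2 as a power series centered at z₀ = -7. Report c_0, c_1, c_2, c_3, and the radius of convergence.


Let w = z − z₀, so z = z₀ + w.
Then -6 − z = -6 − (z₀ + w) = (-6 − z₀) − w = 1 − w.
f(z) = 1/(1 − w)^2 = (1/(1)^2) · (1 − w/(1))^{−2}.
By the binomial series (1−u)^{−2} = Σ_{n≥0} C(n+1, 1) u^n for |u|<1, with u = w/(1):
  c_n = C(n+1, 1) / (1)^(n+2).
  c_0 = 1/(1)^2 = 1.
  c_1 = 2/(1)^3 = 2.
  c_2 = 3/(1)^4 = 3.
  c_3 = 4/(1)^5 = 4.
The series is valid for |w/d| < 1, i.e. |z − z₀| < |d|.
Radius of convergence: R = |-6 − z₀| = |1| = 1 (distance from z₀ to the singularity z = -6).

c_0 = 1, c_1 = 2, c_2 = 3, c_3 = 4; R = 1.


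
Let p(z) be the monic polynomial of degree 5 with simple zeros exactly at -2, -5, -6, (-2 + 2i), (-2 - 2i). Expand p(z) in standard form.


The polynomial is p(z) = ∏_{α ∈ S} (z − α), where S = {-2, -5, -6, (-2 + 2i), (-2 - 2i)}.
Expanding the product yields: p(z) = z^5 + 17·z^4 + 112·z^3 + 372·z^2 + 656·z + 480.
Note conjugate pairs combine to real quadratics: (z − (-2+2i))(z − (-2−2i)) = z² + 4z + 8.
The resulting polynomial has degree 5 and real coefficients as required.

p(z) = z^5 + 17·z^4 + 112·z^3 + 372·z^2 + 656·z + 480.


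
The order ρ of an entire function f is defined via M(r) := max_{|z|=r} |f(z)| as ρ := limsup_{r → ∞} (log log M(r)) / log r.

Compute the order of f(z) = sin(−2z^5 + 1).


Write sin(w) = (e^{iw} ± e^{−iw})/(2 or 2i), so |sin(w)| ≤ e^{|w|}. With w = −2z^5 + 1, |w| ≤ 2r^5 + 1 on |z|=r, giving M(r) ≤ e^{2r^5 + 1} and ρ ≤ 5. For the lower bound, choose z on |z|=r with -2z^5 purely imaginary of modulus 2r^5; then |sin(−2z^5 + 1)| grows like e^{2r^5}/2, so ρ ≥ 5. Hence ρ = 5.
Therefore ρ = 5.

Order ρ = 5.


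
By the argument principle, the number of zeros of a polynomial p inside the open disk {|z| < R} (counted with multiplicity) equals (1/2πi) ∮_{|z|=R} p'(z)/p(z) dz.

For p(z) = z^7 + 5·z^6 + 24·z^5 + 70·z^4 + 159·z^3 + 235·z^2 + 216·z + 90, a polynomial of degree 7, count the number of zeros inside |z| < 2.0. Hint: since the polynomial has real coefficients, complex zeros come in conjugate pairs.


The zeros of p are: (-1 + 1i), (-1 - 1i), -1, (-1 + 2i), (-1 - 2i), (0 + 3i), (0 - 3i).
Their magnitudes are: 1.414, 1.414, 1, 2.236, 2.236, 3, 3.
Zeros with |z| < R = 2.0: (-1 + 1i), (-1 - 1i), -1.
Count = 3.
By the argument principle, (1/2πi) ∮_{|z|=R} p'(z)/p(z) dz equals exactly this count.

Number of zeros inside |z| < 2.0: 3.


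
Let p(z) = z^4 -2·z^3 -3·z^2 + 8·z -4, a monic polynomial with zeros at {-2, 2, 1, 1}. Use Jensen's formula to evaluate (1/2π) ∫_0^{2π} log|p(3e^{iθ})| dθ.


Zeros: -2, 1, 1, 2; r = 3.
Inside |z| < r: -2, 1, 1, 2. Outside (|z| ≥ r): ∅.
p(0) = -4, so log|p(0)| = log(4) = 1.3863.
Apply Jensen: I(r) = log|p(0)| + Σ_k log(r/|z_k|), summed over zeros inside |z| < r.
  log(r/|z_k|) for z_k = -2: log(3/2) = 0.4055
  log(r/|z_k|) for z_k = 2: log(3/2) = 0.4055
  log(r/|z_k|) for z_k = 1: log(3/1) = 1.0986
  log(r/|z_k|) for z_k = 1: log(3/1) = 1.0986
Sum over inside zeros: 3.0082.
I(r) = log|p(0)| + (inside sum) = 1.3863 + 3.0082 = 4.3944.
Closed form (all zeros inside, monic): I(r) = n·log(r) = 4·log(3) = 4.3944. ✓

I(r) ≈ 4.3944.


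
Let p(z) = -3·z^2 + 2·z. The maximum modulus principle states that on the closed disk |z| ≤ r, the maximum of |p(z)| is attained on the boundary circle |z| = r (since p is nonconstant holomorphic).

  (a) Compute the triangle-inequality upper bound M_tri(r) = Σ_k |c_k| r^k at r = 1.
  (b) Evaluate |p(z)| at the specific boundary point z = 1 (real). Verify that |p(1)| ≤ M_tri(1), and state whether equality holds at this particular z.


Coefficients: c_0 = 0, c_1 = 2, c_2 = -3. Radius r = 1.
Part (a). Triangle bound: M_tri(r) = Σ_k |c_k| r^k
  = |0|·1^0 + |2|·1^1 + |-3|·1^2
  = 0 + 2 + 3 = 5.
This bounds M(r) := max_{|z|=r} |p(z)| from above; equality holds iff all terms c_k z^k can be made to align in phase at a single z on |z|=r.
Part (b). At z = 1 (real, on the circle |z| = r):
  p(1) = (0)·1^0 + (2)·1^1 + (-3)·1^2 = -1.
  |p(1)| = 1.
Check: |p(1)| = 1 ≤ 5 = M_tri(1). ✓ Equality does not hold at z = 1 (the coefficients have mixed signs, so the terms do not all align in phase there).

M_tri(1) = 5; |p(1)| = 1; equality at z=1: no.


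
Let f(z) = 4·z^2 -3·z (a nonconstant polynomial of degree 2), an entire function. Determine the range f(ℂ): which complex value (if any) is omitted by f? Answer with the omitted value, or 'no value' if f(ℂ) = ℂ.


Little Picard bounds the complement of f(ℂ) to at most one point.
For every w ∈ ℂ, the equation p(z) − w = 0 is a nonconstant polynomial in z and hence has at least one root by the fundamental theorem of algebra. So p is surjective onto ℂ, omitting no value.

Omitted value: no value.


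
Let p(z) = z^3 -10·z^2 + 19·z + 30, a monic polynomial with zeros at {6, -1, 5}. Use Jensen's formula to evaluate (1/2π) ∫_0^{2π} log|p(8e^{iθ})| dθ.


Zeros: -1, 5, 6; r = 8.
Inside |z| < r: -1, 5, 6. Outside (|z| ≥ r): ∅.
p(0) = 30, so log|p(0)| = log(30) = 3.4012.
Apply Jensen: I(r) = log|p(0)| + Σ_k log(r/|z_k|), summed over zeros inside |z| < r.
  log(r/|z_k|) for z_k = 6: log(8/6) = 0.2877
  log(r/|z_k|) for z_k = -1: log(8/1) = 2.0794
  log(r/|z_k|) for z_k = 5: log(8/5) = 0.4700
Sum over inside zeros: 2.8371.
I(r) = log|p(0)| + (inside sum) = 3.4012 + 2.8371 = 6.2383.
Closed form (all zeros inside, monic): I(r) = n·log(r) = 3·log(8) = 6.2383. ✓

I(r) ≈ 6.2383.


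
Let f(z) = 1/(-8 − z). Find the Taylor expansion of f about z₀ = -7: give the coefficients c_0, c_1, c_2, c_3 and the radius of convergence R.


Let w = z − z₀, so z = z₀ + w.
Then -8 − z = -8 − (z₀ + w) = (-8 − z₀) − w = -1 − w.
f(z) = 1/(-1 − w) = (1/(-1)) · 1/(1 − w/(-1)) = Σ_{n≥0} w^n / (-1)^(n+1).
So c_n = 1/(-1)^(n+1):
  c_0 = 1/(-1)^1 = -1.
  c_1 = 1/(-1)^2 = 1.
  c_2 = 1/(-1)^3 = -1.
  c_3 = 1/(-1)^4 = 1.
The series is valid for |w/d| < 1, i.e. |z − z₀| < |d|.
Radius of convergence: R = |-8 − z₀| = |-1| = 1 (distance from z₀ to the singularity z = -8).

c_0 = -1, c_1 = 1, c_2 = -1, c_3 = 1; R = 1.


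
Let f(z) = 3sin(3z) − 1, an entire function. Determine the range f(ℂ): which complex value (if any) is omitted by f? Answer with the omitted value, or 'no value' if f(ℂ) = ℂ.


Little Picard bounds the complement of f(ℂ) to at most one point.
sin is entire and surjective onto ℂ: for every w ∈ ℂ, sin(ζ) = w has a solution ζ ∈ ℂ (e.g., via the complex inverse arcsin). With ζ = 3z this gives z = ζ/(3). Then 3·sin(3z) takes every value in 3·ℂ = ℂ, and adding -1 is a bijection of ℂ. So f is surjective and omits no value. (Note: only on the real line is sin bounded by [−1, 1].)

Omitted value: no value.


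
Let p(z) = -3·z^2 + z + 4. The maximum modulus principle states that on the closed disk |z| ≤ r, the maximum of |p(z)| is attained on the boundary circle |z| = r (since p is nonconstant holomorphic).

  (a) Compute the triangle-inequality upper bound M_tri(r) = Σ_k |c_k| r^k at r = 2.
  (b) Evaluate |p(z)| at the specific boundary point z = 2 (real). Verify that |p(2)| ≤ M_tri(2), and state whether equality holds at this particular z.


Coefficients: c_0 = 4, c_1 = 1, c_2 = -3. Radius r = 2.
Part (a). Triangle bound: M_tri(r) = Σ_k |c_k| r^k
  = |4|·2^0 + |1|·2^1 + |-3|·2^2
  = 4 + 2 + 12 = 18.
This bounds M(r) := max_{|z|=r} |p(z)| from above; equality holds iff all terms c_k z^k can be made to align in phase at a single z on |z|=r.
Part (b). At z = 2 (real, on the circle |z| = r):
  p(2) = (4)·2^0 + (1)·2^1 + (-3)·2^2 = -6.
  |p(2)| = 6.
Check: |p(2)| = 6 ≤ 18 = M_tri(2). ✓ Equality does not hold at z = 2 (the coefficients have mixed signs, so the terms do not all align in phase there).

M_tri(2) = 18; |p(2)| = 6; equality at z=2: no.


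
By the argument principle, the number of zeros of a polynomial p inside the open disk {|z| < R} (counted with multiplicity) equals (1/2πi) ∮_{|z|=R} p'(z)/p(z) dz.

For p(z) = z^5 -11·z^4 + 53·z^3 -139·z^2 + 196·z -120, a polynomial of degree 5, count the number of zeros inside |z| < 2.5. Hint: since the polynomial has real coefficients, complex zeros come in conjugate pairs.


The zeros of p are: 3, (2 + 1i), (2 - 1i), (2 + 2i), (2 - 2i).
Their magnitudes are: 3, 2.236, 2.236, 2.828, 2.828.
Zeros with |z| < R = 2.5: (2 + 1i), (2 - 1i).
Count = 2.
By the argument principle, (1/2πi) ∮_{|z|=R} p'(z)/p(z) dz equals exactly this count.

Number of zeros inside |z| < 2.5: 2.


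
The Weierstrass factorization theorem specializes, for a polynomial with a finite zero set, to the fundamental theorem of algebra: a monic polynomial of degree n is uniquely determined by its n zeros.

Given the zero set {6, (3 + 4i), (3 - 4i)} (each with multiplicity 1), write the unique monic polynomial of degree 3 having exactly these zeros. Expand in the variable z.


The polynomial is p(z) = ∏_{α ∈ S} (z − α), where S = {6, (3 + 4i), (3 - 4i)}.
Expanding the product yields: p(z) = z^3 -12·z^2 + 61·z -150.
Note conjugate pairs combine to real quadratics: (z − (3+4i))(z − (3−4i)) = z² − 6z + 25.
The resulting polynomial has degree 3 and real coefficients as required.

p(z) = z^3 -12·z^2 + 61·z -150.


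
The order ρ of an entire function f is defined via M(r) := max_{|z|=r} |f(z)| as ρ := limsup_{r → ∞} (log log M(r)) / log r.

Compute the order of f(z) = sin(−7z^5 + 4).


Write sin(w) = (e^{iw} ± e^{−iw})/(2 or 2i), so |sin(w)| ≤ e^{|w|}. With w = −7z^5 + 4, |w| ≤ 7r^5 + 4 on |z|=r, giving M(r) ≤ e^{7r^5 + 4} and ρ ≤ 5. For the lower bound, choose z on |z|=r with -7z^5 purely imaginary of modulus 7r^5; then |sin(−7z^5 + 4)| grows like e^{7r^5}/2, so ρ ≥ 5. Hence ρ = 5.
Therefore ρ = 5.

Order ρ = 5.


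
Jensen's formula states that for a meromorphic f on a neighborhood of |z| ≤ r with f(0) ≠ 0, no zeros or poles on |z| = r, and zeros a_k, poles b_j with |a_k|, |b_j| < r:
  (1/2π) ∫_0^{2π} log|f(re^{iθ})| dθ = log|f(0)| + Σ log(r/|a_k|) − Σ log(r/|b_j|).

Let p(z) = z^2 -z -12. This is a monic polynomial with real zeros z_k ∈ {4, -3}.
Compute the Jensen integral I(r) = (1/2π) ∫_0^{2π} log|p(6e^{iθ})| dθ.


Zeros: -3, 4; r = 6.
Inside |z| < r: -3, 4. Outside (|z| ≥ r): ∅.
p(0) = -12, so log|p(0)| = log(12) = 2.4849.
Apply Jensen: I(r) = log|p(0)| + Σ_k log(r/|z_k|), summed over zeros inside |z| < r.
  log(r/|z_k|) for z_k = 4: log(6/4) = 0.4055
  log(r/|z_k|) for z_k = -3: log(6/3) = 0.6931
Sum over inside zeros: 1.0986.
I(r) = log|p(0)| + (inside sum) = 2.4849 + 1.0986 = 3.5835.
Closed form (all zeros inside, monic): I(r) = n·log(r) = 2·log(6) = 3.5835. ✓

I(r) ≈ 3.5835.


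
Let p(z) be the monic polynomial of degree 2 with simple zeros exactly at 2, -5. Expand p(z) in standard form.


The polynomial is p(z) = ∏_{α ∈ S} (z − α), where S = {2, -5}.
Expanding the product yields: p(z) = z^2 + 3·z -10.
The resulting polynomial has degree 2 and real coefficients as required.

p(z) = z^2 + 3·z -10.


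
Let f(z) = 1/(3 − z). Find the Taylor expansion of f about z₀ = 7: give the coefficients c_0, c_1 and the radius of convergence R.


Let w = z − z₀, so z = z₀ + w.
Then 3 − z = 3 − (z₀ + w) = (3 − z₀) − w = -4 − w.
f(z) = 1/(-4 − w) = (1/(-4)) · 1/(1 − w/(-4)) = Σ_{n≥0} w^n / (-4)^(n+1).
So c_n = 1/(-4)^(n+1):
  c_0 = 1/(-4)^1 = -1/4.
  c_1 = 1/(-4)^2 = 1/16.
The series is valid for |w/d| < 1, i.e. |z − z₀| < |d|.
Radius of convergence: R = |3 − z₀| = |-4| = 4 (distance from z₀ to the singularity z = 3).

c_0 = -1/4, c_1 = 1/16; R = 4.


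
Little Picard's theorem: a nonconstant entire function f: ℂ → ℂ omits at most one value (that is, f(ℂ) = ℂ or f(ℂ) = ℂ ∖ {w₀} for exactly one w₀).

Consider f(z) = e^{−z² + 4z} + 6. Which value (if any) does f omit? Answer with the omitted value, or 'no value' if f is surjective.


Little Picard bounds the complement of f(ℂ) to at most one point.
The exponent g(z) = −z² + 4z is a nonconstant polynomial, hence surjective onto ℂ. So e^{g(z)} takes every value in {e^w : w ∈ ℂ} = ℂ ∖ {0}. Adding 6 shifts the range to ℂ ∖ {6}. f omits exactly 6.

Omitted value: 6.


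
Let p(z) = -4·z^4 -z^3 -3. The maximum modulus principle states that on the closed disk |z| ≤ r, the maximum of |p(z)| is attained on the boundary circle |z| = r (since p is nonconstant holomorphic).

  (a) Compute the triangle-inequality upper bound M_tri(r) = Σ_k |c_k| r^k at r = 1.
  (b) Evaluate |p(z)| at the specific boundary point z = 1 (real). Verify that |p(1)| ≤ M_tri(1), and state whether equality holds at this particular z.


Coefficients: c_0 = -3, c_1 = 0, c_2 = 0, c_3 = -1, c_4 = -4. Radius r = 1.
Part (a). Triangle bound: M_tri(r) = Σ_k |c_k| r^k
  = |-3|·1^0 + |0|·1^1 + |0|·1^2 + |-1|·1^3 + |-4|·1^4
  = 3 + 0 + 0 + 1 + 4 = 8.
This bounds M(r) := max_{|z|=r} |p(z)| from above; equality holds iff all terms c_k z^k can be made to align in phase at a single z on |z|=r.
Part (b). At z = 1 (real, on the circle |z| = r):
  p(1) = (-3)·1^0 + (0)·1^1 + (0)·1^2 + (-1)·1^3 + (-4)·1^4 = -8.
  |p(1)| = 8.
Since all nonzero coefficients share the same sign, |p(1)| = 8 = M_tri(1); the triangle bound is attained at z = 1, so in fact M(r) = 8.

M_tri(1) = 8; |p(1)| = 8; equality at z=1: yes.


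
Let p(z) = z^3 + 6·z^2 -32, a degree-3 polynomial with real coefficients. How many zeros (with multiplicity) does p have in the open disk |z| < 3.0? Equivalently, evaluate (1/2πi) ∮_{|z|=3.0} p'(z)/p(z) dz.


The zeros of p are: -4, -4, 2.
Their magnitudes are: 4, 4, 2.
Zeros with |z| < R = 3.0: 2.
Count = 1.
By the argument principle, (1/2πi) ∮_{|z|=R} p'(z)/p(z) dz equals exactly this count.

Number of zeros inside |z| < 3.0: 1.


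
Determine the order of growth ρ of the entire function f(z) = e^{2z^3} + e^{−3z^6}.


Each summand is entire of order 3 and 6 respectively (as in the single-exponential case). The order of a sum is at most the max of the orders, so ρ ≤ 6. For the lower bound: on |z|=r choose arg z so that -3z^6 is real positive; then |e^{-3z^6}| = e^{3r^6} while |e^{2z^3}| ≤ e^{2r^3} = o(e^{3r^6}). So |f| ≥ e^{3r^6}(1 − o(1)) and ρ ≥ 6. Hence ρ = max(3, 6) = 6.
Therefore ρ = 6.

Order ρ = 6.


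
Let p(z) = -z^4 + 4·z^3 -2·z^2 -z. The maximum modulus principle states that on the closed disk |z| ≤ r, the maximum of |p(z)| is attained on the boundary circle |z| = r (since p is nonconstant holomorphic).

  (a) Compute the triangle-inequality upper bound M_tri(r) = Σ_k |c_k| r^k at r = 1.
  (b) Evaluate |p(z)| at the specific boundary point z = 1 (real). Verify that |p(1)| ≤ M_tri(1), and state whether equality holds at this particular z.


Coefficients: c_0 = 0, c_1 = -1, c_2 = -2, c_3 = 4, c_4 = -1. Radius r = 1.
Part (a). Triangle bound: M_tri(r) = Σ_k |c_k| r^k
  = |0|·1^0 + |-1|·1^1 + |-2|·1^2 + |4|·1^3 + |-1|·1^4
  = 0 + 1 + 2 + 4 + 1 = 8.
This bounds M(r) := max_{|z|=r} |p(z)| from above; equality holds iff all terms c_k z^k can be made to align in phase at a single z on |z|=r.
Part (b). At z = 1 (real, on the circle |z| = r):
  p(1) = (0)·1^0 + (-1)·1^1 + (-2)·1^2 + (4)·1^3 + (-1)·1^4 = 0.
  |p(1)| = 0.
Check: |p(1)| = 0 ≤ 8 = M_tri(1). ✓ Equality does not hold at z = 1 (the coefficients have mixed signs, so the terms do not all align in phase there).

M_tri(1) = 8; |p(1)| = 0; equality at z=1: no.


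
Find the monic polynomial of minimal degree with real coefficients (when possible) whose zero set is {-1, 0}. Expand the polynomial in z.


The polynomial is p(z) = ∏_{α ∈ S} (z − α), where S = {-1, 0}.
Expanding the product yields: p(z) = z^2 + z.
The resulting polynomial has degree 2 and real coefficients as required.

p(z) = z^2 + z.


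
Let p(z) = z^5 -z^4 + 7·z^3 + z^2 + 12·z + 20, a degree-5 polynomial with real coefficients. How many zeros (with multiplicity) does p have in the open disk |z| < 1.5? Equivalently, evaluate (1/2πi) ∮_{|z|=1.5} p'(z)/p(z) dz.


The zeros of p are: -1, (1 + 2i), (1 - 2i), (0 + 2i), (0 - 2i).
Their magnitudes are: 1, 2.236, 2.236, 2, 2.
Zeros with |z| < R = 1.5: -1.
Count = 1.
By the argument principle, (1/2πi) ∮_{|z|=R} p'(z)/p(z) dz equals exactly this count.

Number of zeros inside |z| < 1.5: 1.
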